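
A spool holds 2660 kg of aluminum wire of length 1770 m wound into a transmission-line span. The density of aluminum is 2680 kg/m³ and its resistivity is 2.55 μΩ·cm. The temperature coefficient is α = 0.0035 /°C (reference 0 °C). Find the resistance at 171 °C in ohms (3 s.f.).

0.129 Ω

ρ = 2.55 μΩ·cm = 2.55×10^-8 Ω·m
A = m/(density·L) = 2660/(2680×1770) = 5.6076e-04 m²
R = ρL/A = (2.55×10^-8)(1770)/(5.6076e-04) = 0.08049 Ω
R(171 °C) = 0.08049 × (1 + 0.0035×171) = 0.129 Ω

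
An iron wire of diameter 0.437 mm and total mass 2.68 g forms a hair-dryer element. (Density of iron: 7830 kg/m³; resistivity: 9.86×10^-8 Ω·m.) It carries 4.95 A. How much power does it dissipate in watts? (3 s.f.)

A = π(d/2)² = π(2.1850e-04 m)² = 1.4999e-07 m²
L = m/(density·A) = 0.00268/(7830×1.4999e-07) = 2.282 m
R = ρL/A = (9.86×10^-8)(2.282)/(1.4999e-07) = 1.5 Ω
P = I²R = (4.95)² × 1.5 = 36.8 W

36.8 W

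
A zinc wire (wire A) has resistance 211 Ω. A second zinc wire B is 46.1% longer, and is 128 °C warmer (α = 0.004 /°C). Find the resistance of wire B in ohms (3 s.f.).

R ∝ ρL/d² with ρ ∝ (1+αΔT), so R_B/R_A = (1 + 46.1/100) × (1 + 0.004×128)
= 1.461 × 1.512 = 2.209
R_B = 2.209 × 211 = 466 Ω

466 Ω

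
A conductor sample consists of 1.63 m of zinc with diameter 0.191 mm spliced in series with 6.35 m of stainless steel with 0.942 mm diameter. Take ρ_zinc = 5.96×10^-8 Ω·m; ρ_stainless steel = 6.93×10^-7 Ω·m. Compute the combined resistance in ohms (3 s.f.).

9.70 Ω

Segment 1: A = π(d/2)² = π(9.5500e-05 m)² = 2.865e-08 m²
R₁ = ρL/A = (5.96×10^-8)(1.63)/(2.865e-08) = 3.391 Ω
Segment 2: A = π(d/2)² = π(4.7100e-04 m)² = 6.969e-07 m²
R₂ = (6.93×10^-7)(6.35)/(6.969e-07) = 6.314 Ω
R = R₁ + R₂ = 9.70 Ω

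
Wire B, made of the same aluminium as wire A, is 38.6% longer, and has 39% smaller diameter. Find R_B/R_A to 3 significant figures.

R ∝ L/d², so R_B/R_A = (1 + 38.6/100) × (1 − 39/100)⁻²
= 1.386 × 2.687 = 3.72

3.72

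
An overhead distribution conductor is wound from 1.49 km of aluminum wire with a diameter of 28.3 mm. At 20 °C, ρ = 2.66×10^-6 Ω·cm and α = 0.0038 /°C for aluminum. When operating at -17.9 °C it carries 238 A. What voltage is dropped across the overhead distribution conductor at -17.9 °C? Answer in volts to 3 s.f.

12.8 V

ρ = 2.66×10^-6 Ω·cm = 2.66×10^-8 Ω·m
A = π(d/2)² = π(1.4150e-02 m)² = 6.290e-04 m²
R₍20₎ = ρL/A = (2.66×10^-8)(1490)/(6.290e-04) = 0.06301 Ω
R₍-17.9₎ = R₍20₎(1 + αΔT) = 0.06301 × (1 + 0.0038×-37.9) = 0.05393 Ω
V = IR = 238 × 0.05393 = 12.8 V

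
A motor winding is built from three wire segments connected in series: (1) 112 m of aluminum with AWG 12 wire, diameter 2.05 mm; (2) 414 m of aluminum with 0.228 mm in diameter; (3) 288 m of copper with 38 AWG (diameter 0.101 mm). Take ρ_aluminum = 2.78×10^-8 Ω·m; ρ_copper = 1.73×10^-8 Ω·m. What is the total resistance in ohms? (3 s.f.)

905 Ω

Seg 1: A = π(2.05/2 mm)² = π(1.0250e-03 m)² = 3.301e-06 m²
R_1 = (2.78×10^-8)(112)/(3.301e-06) = 0.9433 Ω
Seg 2: A = π(d/2)² = π(1.1400e-04 m)² = 4.083e-08 m²
R_2 = (2.78×10^-8)(414)/(4.083e-08) = 281.9 Ω
Seg 3: A = π(0.101/2 mm)² = π(5.0500e-05 m)² = 8.012e-09 m²
R_3 = (1.73×10^-8)(288)/(8.012e-09) = 621.9 Ω
R_total = R_1 + R_2 + R_3 = 905 Ω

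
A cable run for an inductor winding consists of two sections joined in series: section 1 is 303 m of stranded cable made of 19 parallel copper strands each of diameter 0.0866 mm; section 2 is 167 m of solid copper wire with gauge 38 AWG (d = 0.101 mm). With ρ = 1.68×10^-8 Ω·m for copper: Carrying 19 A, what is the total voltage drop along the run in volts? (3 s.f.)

Section 1: A_strand = π(4.3300e-05)² = 5.890e-09 m²; R₁ = ρL/(N·A_s) = (1.68×10^-8)(303)/(19×5.890e-09) = 45.49 Ω
Section 2: A = π(0.101/2 mm)² = π(5.0500e-05 m)² = 8.012e-09 m²
R₂ = (1.68×10^-8)(167)/(8.012e-09) = 350.2 Ω
R = R₁ + R₂ = 395.7 Ω
V = IR = 19 × 395.7 = 7520 V

7520 V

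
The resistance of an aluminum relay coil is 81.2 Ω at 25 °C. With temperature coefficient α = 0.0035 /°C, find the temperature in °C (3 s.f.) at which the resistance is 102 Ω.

98.2 °C

R = R₀(1 + α(T − T₀)) ⇒ T = T₀ + (R/R₀ − 1)/α
T = 25 + (102/81.2 − 1)/0.0035 = 25 + (0.2562)/0.0035 = 98.2 °C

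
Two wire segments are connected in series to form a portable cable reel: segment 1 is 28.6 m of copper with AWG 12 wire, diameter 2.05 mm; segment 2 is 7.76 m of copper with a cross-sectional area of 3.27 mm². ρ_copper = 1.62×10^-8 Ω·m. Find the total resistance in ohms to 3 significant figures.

0.179 Ω

Segment 1: A = π(2.05/2 mm)² = π(1.0250e-03 m)² = 3.301e-06 m²
R₁ = ρL/A = (1.62×10^-8)(28.6)/(3.301e-06) = 0.1404 Ω
Segment 2: A = 3.27 mm² = 3.270e-06 m²
R₂ = (1.62×10^-8)(7.76)/(3.270e-06) = 0.03844 Ω
R = R₁ + R₂ = 0.179 Ω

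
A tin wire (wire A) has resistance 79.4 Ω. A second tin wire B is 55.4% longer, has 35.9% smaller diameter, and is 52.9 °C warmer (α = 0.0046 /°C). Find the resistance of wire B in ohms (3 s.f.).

373 Ω

R ∝ ρL/d² with ρ ∝ (1+αΔT), so R_B/R_A = (1 + 55.4/100) × (1 − 35.9/100)⁻² × (1 + 0.0046×52.9)
= 1.554 × 2.434 × 1.243 = 4.702
R_B = 4.702 × 79.4 = 373 Ω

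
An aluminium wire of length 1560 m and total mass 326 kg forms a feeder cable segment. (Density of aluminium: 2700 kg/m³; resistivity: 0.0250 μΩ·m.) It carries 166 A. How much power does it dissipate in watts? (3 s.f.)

13900 W

ρ = 0.0250 μΩ·m = 2.50×10^-8 Ω·m
A = m/(density·L) = 326/(2700×1560) = 7.7398e-05 m²
R = ρL/A = (2.50×10^-8)(1560)/(7.7398e-05) = 0.5039 Ω
P = I²R = (166)² × 0.5039 = 13900 W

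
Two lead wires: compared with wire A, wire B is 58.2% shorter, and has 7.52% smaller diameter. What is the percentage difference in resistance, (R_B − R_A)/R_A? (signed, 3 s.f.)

-51.1%

R ∝ L/d², so R_B/R_A = (1 − 58.2/100) × (1 − 7.52/100)⁻²
= 0.418 × 1.169 = 0.4887
(R_B − R_A)/R_A = 0.4887 − 1 = -51.1%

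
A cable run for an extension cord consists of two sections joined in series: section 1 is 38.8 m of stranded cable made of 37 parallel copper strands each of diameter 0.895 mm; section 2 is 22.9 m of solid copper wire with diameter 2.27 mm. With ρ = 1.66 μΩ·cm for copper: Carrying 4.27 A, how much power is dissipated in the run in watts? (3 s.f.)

ρ = 1.66 μΩ·cm = 1.66×10^-8 Ω·m
Section 1: A_strand = π(4.4750e-04)² = 6.291e-07 m²; R₁ = ρL/(N·A_s) = (1.66×10^-8)(38.8)/(37×6.291e-07) = 0.02767 Ω
Section 2: A = π(d/2)² = π(1.1350e-03 m)² = 4.047e-06 m²
R₂ = (1.66×10^-8)(22.9)/(4.047e-06) = 0.09393 Ω
R = R₁ + R₂ = 0.1216 Ω
P = I²R = (4.27)² × 0.1216 = 2.22 W

2.22 W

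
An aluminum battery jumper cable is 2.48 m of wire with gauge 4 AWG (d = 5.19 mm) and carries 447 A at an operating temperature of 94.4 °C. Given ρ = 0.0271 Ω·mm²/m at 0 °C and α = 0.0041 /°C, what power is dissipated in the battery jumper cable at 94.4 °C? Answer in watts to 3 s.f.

880 W

ρ = 0.0271 Ω·mm²/m = 2.71×10^-8 Ω·m
A = π(5.19/2 mm)² = π(2.5950e-03 m)² = 2.116e-05 m²
R₍0₎ = ρL/A = (2.71×10^-8)(2.48)/(2.116e-05) = 0.003177 Ω
R₍94.4₎ = R₍0₎(1 + αΔT) = 0.003177 × (1 + 0.0041×94.4) = 0.004406 Ω
P = I²R = (447)² × 0.004406 = 880 W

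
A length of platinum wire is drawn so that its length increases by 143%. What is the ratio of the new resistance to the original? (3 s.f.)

k = 1 + 143/100 = 2.43; volume constant ⇒ A' = A/k, so R' = k²R.
Factor = 5.90

5.90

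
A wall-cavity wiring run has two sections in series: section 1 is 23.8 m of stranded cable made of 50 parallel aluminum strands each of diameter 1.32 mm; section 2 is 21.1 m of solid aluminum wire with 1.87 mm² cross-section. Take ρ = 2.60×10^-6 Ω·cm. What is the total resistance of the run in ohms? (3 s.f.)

0.302 Ω

ρ = 2.60×10^-6 Ω·cm = 2.60×10^-8 Ω·m
Section 1: A_strand = π(6.6000e-04)² = 1.368e-06 m²; R₁ = ρL/(N·A_s) = (2.60×10^-8)(23.8)/(50×1.368e-06) = 0.009044 Ω
Section 2: A = 1.87 mm² = 1.870e-06 m²
R₂ = (2.60×10^-8)(21.1)/(1.870e-06) = 0.2934 Ω
R = R₁ + R₂ = 0.302 Ω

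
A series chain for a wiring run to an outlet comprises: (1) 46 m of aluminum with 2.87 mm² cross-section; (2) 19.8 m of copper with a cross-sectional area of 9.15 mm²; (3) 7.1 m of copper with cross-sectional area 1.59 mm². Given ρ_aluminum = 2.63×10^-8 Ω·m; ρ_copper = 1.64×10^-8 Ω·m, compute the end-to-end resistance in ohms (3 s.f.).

Seg 1: A = 2.87 mm² = 2.870e-06 m²
R_1 = (2.63×10^-8)(46)/(2.870e-06) = 0.4215 Ω
Seg 2: A = 9.15 mm² = 9.150e-06 m²
R_2 = (1.64×10^-8)(19.8)/(9.150e-06) = 0.03549 Ω
Seg 3: A = 1.59 mm² = 1.590e-06 m²
R_3 = (1.64×10^-8)(7.1)/(1.590e-06) = 0.07323 Ω
R_total = R_1 + R_2 + R_3 = 0.530 Ω

0.530 Ω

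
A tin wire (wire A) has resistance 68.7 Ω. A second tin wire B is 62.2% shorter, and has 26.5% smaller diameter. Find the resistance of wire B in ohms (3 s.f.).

48.1 Ω

R ∝ L/d², so R_B/R_A = (1 − 62.2/100) × (1 − 26.5/100)⁻²
= 0.378 × 1.851 = 0.6997
R_B = 0.6997 × 68.7 = 48.1 Ω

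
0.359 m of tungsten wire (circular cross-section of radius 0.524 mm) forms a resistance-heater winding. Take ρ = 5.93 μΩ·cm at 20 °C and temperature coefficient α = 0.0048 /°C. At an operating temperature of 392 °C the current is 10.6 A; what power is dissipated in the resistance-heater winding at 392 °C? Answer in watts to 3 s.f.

ρ = 5.93 μΩ·cm = 5.93×10^-8 Ω·m
A = πr² = π(5.2400e-04 m)² = 8.626e-07 m²
R₍20₎ = ρL/A = (5.93×10^-8)(0.359)/(8.626e-07) = 0.02468 Ω
R₍392₎ = R₍20₎(1 + αΔT) = 0.02468 × (1 + 0.0048×372) = 0.06875 Ω
P = I²R = (10.6)² × 0.06875 = 7.72 W

7.72 W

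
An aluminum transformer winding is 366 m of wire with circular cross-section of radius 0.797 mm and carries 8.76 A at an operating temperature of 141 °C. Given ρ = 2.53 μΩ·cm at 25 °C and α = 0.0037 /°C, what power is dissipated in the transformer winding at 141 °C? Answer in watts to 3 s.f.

509 W

ρ = 2.53 μΩ·cm = 2.53×10^-8 Ω·m
A = πr² = π(7.9700e-04 m)² = 1.996e-06 m²
R₍25₎ = ρL/A = (2.53×10^-8)(366)/(1.996e-06) = 4.64 Ω
R₍141₎ = R₍25₎(1 + αΔT) = 4.64 × (1 + 0.0037×116) = 6.632 Ω
P = I²R = (8.76)² × 6.632 = 509 W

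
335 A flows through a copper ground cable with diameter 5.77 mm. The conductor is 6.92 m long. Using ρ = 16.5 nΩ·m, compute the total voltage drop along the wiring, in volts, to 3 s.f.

1.46 V

ρ = 16.5 nΩ·m = 1.65×10^-8 Ω·m
A = π(d/2)² = π(2.8850e-03 m)² = 2.615e-05 m²
R = ρL/A = (1.65×10^-8)(6.92)/(2.615e-05) = 0.004367 Ω
V = IR = 335 × 0.004367 = 1.46 V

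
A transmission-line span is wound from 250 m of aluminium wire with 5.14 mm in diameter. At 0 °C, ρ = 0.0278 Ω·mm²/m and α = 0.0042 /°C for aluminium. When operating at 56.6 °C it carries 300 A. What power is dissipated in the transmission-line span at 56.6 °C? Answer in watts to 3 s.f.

37300 W

ρ = 0.0278 Ω·mm²/m = 2.78×10^-8 Ω·m
A = π(d/2)² = π(2.5700e-03 m)² = 2.075e-05 m²
R₍0₎ = ρL/A = (2.78×10^-8)(250)/(2.075e-05) = 0.3349 Ω
R₍56.6₎ = R₍0₎(1 + αΔT) = 0.3349 × (1 + 0.0042×56.6) = 0.4146 Ω
P = I²R = (300)² × 0.4146 = 37300 W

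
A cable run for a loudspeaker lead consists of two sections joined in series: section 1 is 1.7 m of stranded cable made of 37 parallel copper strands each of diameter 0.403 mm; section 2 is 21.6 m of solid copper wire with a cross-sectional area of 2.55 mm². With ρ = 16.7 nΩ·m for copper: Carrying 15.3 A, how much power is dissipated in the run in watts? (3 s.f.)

ρ = 16.7 nΩ·m = 1.67×10^-8 Ω·m
Section 1: A_strand = π(2.0150e-04)² = 1.276e-07 m²; R₁ = ρL/(N·A_s) = (1.67×10^-8)(1.7)/(37×1.276e-07) = 0.006015 Ω
Section 2: A = 2.55 mm² = 2.550e-06 m²
R₂ = (1.67×10^-8)(21.6)/(2.550e-06) = 0.1415 Ω
R = R₁ + R₂ = 0.1475 Ω
P = I²R = (15.3)² × 0.1475 = 34.5 W

34.5 W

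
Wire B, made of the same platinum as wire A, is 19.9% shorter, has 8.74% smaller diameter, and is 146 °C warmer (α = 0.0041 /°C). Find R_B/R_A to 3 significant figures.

1.54

R ∝ ρL/d² with ρ ∝ (1+αΔT), so R_B/R_A = (1 − 19.9/100) × (1 − 8.74/100)⁻² × (1 + 0.0041×146)
= 0.801 × 1.201 × 1.599 = 1.54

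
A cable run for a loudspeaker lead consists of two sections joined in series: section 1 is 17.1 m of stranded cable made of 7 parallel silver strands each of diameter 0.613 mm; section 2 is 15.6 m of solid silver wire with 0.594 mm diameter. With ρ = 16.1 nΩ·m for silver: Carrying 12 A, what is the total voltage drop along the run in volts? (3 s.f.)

12.5 V

ρ = 16.1 nΩ·m = 1.61×10^-8 Ω·m
Section 1: A_strand = π(3.0650e-04)² = 2.951e-07 m²; R₁ = ρL/(N·A_s) = (1.61×10^-8)(17.1)/(7×2.951e-07) = 0.1333 Ω
Section 2: A = π(d/2)² = π(2.9700e-04 m)² = 2.771e-07 m²
R₂ = (1.61×10^-8)(15.6)/(2.771e-07) = 0.9063 Ω
R = R₁ + R₂ = 1.04 Ω
V = IR = 12 × 1.04 = 12.5 V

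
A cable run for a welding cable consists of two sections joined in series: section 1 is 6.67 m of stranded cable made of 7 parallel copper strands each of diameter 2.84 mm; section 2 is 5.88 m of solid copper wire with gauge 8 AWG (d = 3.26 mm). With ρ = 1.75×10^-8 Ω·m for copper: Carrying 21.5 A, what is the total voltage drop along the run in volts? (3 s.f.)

0.322 V

Section 1: A_strand = π(1.4200e-03)² = 6.335e-06 m²; R₁ = ρL/(N·A_s) = (1.75×10^-8)(6.67)/(7×6.335e-06) = 0.002632 Ω
Section 2: A = π(3.26/2 mm)² = π(1.6300e-03 m)² = 8.347e-06 m²
R₂ = (1.75×10^-8)(5.88)/(8.347e-06) = 0.01233 Ω
R = R₁ + R₂ = 0.01496 Ω
V = IR = 21.5 × 0.01496 = 0.322 V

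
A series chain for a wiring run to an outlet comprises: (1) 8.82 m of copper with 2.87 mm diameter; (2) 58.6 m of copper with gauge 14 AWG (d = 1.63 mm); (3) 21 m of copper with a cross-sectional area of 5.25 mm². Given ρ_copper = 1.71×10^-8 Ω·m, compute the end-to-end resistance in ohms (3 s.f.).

0.572 Ω

Seg 1: A = π(d/2)² = π(1.4350e-03 m)² = 6.469e-06 m²
R_1 = (1.71×10^-8)(8.82)/(6.469e-06) = 0.02331 Ω
Seg 2: A = π(1.63/2 mm)² = π(8.1500e-04 m)² = 2.087e-06 m²
R_2 = (1.71×10^-8)(58.6)/(2.087e-06) = 0.4802 Ω
Seg 3: A = 5.25 mm² = 5.250e-06 m²
R_3 = (1.71×10^-8)(21)/(5.250e-06) = 0.0684 Ω
R_total = R_1 + R_2 + R_3 = 0.572 Ω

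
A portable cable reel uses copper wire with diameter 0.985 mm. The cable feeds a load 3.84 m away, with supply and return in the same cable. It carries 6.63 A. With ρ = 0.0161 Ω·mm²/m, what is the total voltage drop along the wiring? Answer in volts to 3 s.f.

1.08 V

ρ = 0.0161 Ω·mm²/m = 1.61×10^-8 Ω·m
A = π(d/2)² = π(4.9250e-04 m)² = 7.620e-07 m²
Total conductor length (both ways) L = 2 × 3.84 = 7.68 m
R = ρL/A = (1.61×10^-8)(7.68)/(7.620e-07) = 0.1623 Ω
V = IR = 6.63 × 0.1623 = 1.08 V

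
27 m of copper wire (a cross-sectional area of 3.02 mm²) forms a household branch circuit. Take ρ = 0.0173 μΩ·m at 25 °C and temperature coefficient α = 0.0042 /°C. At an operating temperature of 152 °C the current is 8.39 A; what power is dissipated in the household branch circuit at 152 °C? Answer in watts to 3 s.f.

16.7 W

ρ = 0.0173 μΩ·m = 1.73×10^-8 Ω·m
A = 3.02 mm² = 3.020e-06 m²
R₍25₎ = ρL/A = (1.73×10^-8)(27)/(3.020e-06) = 0.1547 Ω
R₍152₎ = R₍25₎(1 + αΔT) = 0.1547 × (1 + 0.0042×127) = 0.2372 Ω
P = I²R = (8.39)² × 0.2372 = 16.7 W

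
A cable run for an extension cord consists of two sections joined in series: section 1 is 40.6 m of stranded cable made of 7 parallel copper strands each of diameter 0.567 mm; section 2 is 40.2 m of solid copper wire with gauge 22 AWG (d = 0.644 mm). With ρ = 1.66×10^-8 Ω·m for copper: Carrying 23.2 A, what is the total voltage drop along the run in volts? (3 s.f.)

56.4 V

Section 1: A_strand = π(2.8350e-04)² = 2.525e-07 m²; R₁ = ρL/(N·A_s) = (1.66×10^-8)(40.6)/(7×2.525e-07) = 0.3813 Ω
Section 2: A = π(0.644/2 mm)² = π(3.2200e-04 m)² = 3.257e-07 m²
R₂ = (1.66×10^-8)(40.2)/(3.257e-07) = 2.049 Ω
R = R₁ + R₂ = 2.43 Ω
V = IR = 23.2 × 2.43 = 56.4 V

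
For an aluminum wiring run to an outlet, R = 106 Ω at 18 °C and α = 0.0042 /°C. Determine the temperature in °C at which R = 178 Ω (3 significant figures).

180 °C

R = R₀(1 + α(T − T₀)) ⇒ T = T₀ + (R/R₀ − 1)/α
T = 18 + (178/106 − 1)/0.0042 = 18 + (0.6792)/0.0042 = 180 °C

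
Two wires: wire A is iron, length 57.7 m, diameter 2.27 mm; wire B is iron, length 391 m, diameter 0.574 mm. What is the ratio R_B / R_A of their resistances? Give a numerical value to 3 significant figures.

106

R ∝ ρL/d², so R_B/R_A = (L_B/L_A) × (d_A/d_B)²
= (391/57.7) × (2.27/0.574)² = 106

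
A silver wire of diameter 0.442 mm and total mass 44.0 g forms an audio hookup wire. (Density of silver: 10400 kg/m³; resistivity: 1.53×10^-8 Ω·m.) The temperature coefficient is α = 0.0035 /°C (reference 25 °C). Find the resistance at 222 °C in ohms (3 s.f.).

4.65 Ω

A = π(d/2)² = π(2.2100e-04 m)² = 1.5344e-07 m²
L = m/(density·A) = 0.044/(10400×1.5344e-07) = 27.57 m
R = ρL/A = (1.53×10^-8)(27.57)/(1.5344e-07) = 2.749 Ω
R(222 °C) = 2.749 × (1 + 0.0035×197) = 4.65 Ω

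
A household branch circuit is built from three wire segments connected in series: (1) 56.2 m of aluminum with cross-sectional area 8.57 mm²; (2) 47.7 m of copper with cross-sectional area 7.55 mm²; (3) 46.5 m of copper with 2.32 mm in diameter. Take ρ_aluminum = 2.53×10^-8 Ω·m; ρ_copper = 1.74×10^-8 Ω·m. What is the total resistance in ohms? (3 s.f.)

Seg 1: A = 8.57 mm² = 8.570e-06 m²
R_1 = (2.53×10^-8)(56.2)/(8.570e-06) = 0.1659 Ω
Seg 2: A = 7.55 mm² = 7.550e-06 m²
R_2 = (1.74×10^-8)(47.7)/(7.550e-06) = 0.1099 Ω
Seg 3: A = π(d/2)² = π(1.1600e-03 m)² = 4.227e-06 m²
R_3 = (1.74×10^-8)(46.5)/(4.227e-06) = 0.1914 Ω
R_total = R_1 + R_2 + R_3 = 0.467 Ω

0.467 Ω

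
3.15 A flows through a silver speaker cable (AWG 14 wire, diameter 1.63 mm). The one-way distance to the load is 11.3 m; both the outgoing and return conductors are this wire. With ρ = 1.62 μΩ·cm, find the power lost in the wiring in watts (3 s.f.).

ρ = 1.62 μΩ·cm = 1.62×10^-8 Ω·m
A = π(1.63/2 mm)² = π(8.1500e-04 m)² = 2.087e-06 m²
Total conductor length (both ways) L = 2 × 11.3 = 22.6 m
R = ρL/A = (1.62×10^-8)(22.6)/(2.087e-06) = 0.1755 Ω
P = I²R = (3.15)² × 0.1755 = 1.74 W

1.74 W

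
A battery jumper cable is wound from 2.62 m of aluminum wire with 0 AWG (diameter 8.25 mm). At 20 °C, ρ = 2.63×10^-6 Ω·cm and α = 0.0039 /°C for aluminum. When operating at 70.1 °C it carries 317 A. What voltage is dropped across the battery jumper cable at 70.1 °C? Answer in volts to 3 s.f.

ρ = 2.63×10^-6 Ω·cm = 2.63×10^-8 Ω·m
A = π(8.25/2 mm)² = π(4.1250e-03 m)² = 5.346e-05 m²
R₍20₎ = ρL/A = (2.63×10^-8)(2.62)/(5.346e-05) = 0.001289 Ω
R₍70.1₎ = R₍20₎(1 + αΔT) = 0.001289 × (1 + 0.0039×50.1) = 0.001541 Ω
V = IR = 317 × 0.001541 = 0.488 V

0.488 V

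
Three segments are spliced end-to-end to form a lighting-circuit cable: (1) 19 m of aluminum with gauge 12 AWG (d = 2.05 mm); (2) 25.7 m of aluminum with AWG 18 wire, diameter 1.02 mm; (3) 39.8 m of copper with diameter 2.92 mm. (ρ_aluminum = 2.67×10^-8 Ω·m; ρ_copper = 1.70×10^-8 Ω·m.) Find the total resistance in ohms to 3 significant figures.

1.09 Ω

Seg 1: A = π(2.05/2 mm)² = π(1.0250e-03 m)² = 3.301e-06 m²
R_1 = (2.67×10^-8)(19)/(3.301e-06) = 0.1537 Ω
Seg 2: A = π(1.02/2 mm)² = π(5.1000e-04 m)² = 8.171e-07 m²
R_2 = (2.67×10^-8)(25.7)/(8.171e-07) = 0.8398 Ω
Seg 3: A = π(d/2)² = π(1.4600e-03 m)² = 6.697e-06 m²
R_3 = (1.70×10^-8)(39.8)/(6.697e-06) = 0.101 Ω
R_total = R_1 + R_2 + R_3 = 1.09 Ω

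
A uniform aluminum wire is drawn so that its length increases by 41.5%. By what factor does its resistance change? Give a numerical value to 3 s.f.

k = 1 + 41.5/100 = 1.415; volume constant ⇒ A' = A/k, so R' = k²R.
Factor = 2.00

2.00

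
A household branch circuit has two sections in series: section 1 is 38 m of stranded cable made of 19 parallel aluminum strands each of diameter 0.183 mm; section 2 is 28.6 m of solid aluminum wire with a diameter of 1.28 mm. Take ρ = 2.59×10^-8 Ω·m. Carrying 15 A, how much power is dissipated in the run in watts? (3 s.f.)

Section 1: A_strand = π(9.1500e-05)² = 2.630e-08 m²; R₁ = ρL/(N·A_s) = (2.59×10^-8)(38)/(19×2.630e-08) = 1.969 Ω
Section 2: A = π(d/2)² = π(6.4000e-04 m)² = 1.287e-06 m²
R₂ = (2.59×10^-8)(28.6)/(1.287e-06) = 0.5756 Ω
R = R₁ + R₂ = 2.545 Ω
P = I²R = (15)² × 2.545 = 573 W

573 W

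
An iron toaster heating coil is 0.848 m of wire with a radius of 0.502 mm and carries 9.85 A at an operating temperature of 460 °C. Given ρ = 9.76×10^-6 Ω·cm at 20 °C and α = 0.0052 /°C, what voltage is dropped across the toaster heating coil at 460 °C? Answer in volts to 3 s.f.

ρ = 9.76×10^-6 Ω·cm = 9.76×10^-8 Ω·m
A = πr² = π(5.0200e-04 m)² = 7.917e-07 m²
R₍20₎ = ρL/A = (9.76×10^-8)(0.848)/(7.917e-07) = 0.1045 Ω
R₍460₎ = R₍20₎(1 + αΔT) = 0.1045 × (1 + 0.0052×440) = 0.3437 Ω
V = IR = 9.85 × 0.3437 = 3.39 V

3.39 V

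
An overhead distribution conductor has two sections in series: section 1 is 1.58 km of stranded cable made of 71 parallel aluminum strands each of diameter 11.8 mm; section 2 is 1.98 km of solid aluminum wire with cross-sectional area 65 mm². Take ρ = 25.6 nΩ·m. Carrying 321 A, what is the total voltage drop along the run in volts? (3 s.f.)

ρ = 25.6 nΩ·m = 2.56×10^-8 Ω·m
Section 1: A_strand = π(5.9000e-03)² = 1.094e-04 m²; R₁ = ρL/(N·A_s) = (2.56×10^-8)(1580)/(71×1.094e-04) = 0.005209 Ω
Section 2: A = 65 mm² = 6.500e-05 m²
R₂ = (2.56×10^-8)(1980)/(6.500e-05) = 0.7798 Ω
R = R₁ + R₂ = 0.785 Ω
V = IR = 321 × 0.785 = 252 V

252 V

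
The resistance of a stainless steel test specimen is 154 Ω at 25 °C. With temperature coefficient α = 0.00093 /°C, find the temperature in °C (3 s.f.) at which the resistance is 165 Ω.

102 °C

R = R₀(1 + α(T − T₀)) ⇒ T = T₀ + (R/R₀ − 1)/α
T = 25 + (165/154 − 1)/0.00093 = 25 + (0.07143)/0.00093 = 102 °C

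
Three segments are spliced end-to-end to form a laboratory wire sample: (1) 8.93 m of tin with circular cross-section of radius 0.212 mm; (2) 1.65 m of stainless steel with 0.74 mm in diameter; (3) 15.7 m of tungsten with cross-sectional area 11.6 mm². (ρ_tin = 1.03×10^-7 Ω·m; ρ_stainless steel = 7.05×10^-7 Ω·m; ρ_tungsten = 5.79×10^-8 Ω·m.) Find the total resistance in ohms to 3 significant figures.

9.30 Ω

Seg 1: A = πr² = π(2.1200e-04 m)² = 1.412e-07 m²
R_1 = (1.03×10^-7)(8.93)/(1.412e-07) = 6.514 Ω
Seg 2: A = π(d/2)² = π(3.7000e-04 m)² = 4.301e-07 m²
R_2 = (7.05×10^-7)(1.65)/(4.301e-07) = 2.705 Ω
Seg 3: A = 11.6 mm² = 1.160e-05 m²
R_3 = (5.79×10^-8)(15.7)/(1.160e-05) = 0.07836 Ω
R_total = R_1 + R_2 + R_3 = 9.30 Ω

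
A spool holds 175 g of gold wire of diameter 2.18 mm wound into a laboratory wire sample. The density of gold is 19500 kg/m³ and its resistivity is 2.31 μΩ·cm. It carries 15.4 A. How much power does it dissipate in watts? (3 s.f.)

3.53 W

ρ = 2.31 μΩ·cm = 2.31×10^-8 Ω·m
A = π(d/2)² = π(1.0900e-03 m)² = 3.7325e-06 m²
L = m/(density·A) = 0.175/(19500×3.7325e-06) = 2.404 m
R = ρL/A = (2.31×10^-8)(2.404)/(3.7325e-06) = 0.01488 Ω
P = I²R = (15.4)² × 0.01488 = 3.53 W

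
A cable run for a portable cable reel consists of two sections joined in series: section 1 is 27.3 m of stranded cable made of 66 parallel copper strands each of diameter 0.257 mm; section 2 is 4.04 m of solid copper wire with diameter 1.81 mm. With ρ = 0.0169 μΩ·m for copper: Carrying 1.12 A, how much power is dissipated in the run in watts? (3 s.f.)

0.202 W

ρ = 0.0169 μΩ·m = 1.69×10^-8 Ω·m
Section 1: A_strand = π(1.2850e-04)² = 5.187e-08 m²; R₁ = ρL/(N·A_s) = (1.69×10^-8)(27.3)/(66×5.187e-08) = 0.1348 Ω
Section 2: A = π(d/2)² = π(9.0500e-04 m)² = 2.573e-06 m²
R₂ = (1.69×10^-8)(4.04)/(2.573e-06) = 0.02654 Ω
R = R₁ + R₂ = 0.1613 Ω
P = I²R = (1.12)² × 0.1613 = 0.202 W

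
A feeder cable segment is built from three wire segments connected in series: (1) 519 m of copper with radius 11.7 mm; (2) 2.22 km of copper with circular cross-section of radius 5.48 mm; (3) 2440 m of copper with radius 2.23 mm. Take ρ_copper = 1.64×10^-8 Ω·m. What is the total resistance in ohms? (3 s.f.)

2.97 Ω

Seg 1: A = πr² = π(1.1700e-02 m)² = 4.301e-04 m²
R_1 = (1.64×10^-8)(519)/(4.301e-04) = 0.01979 Ω
Seg 2: A = πr² = π(5.4800e-03 m)² = 9.434e-05 m²
R_2 = (1.64×10^-8)(2220)/(9.434e-05) = 0.3859 Ω
Seg 3: A = πr² = π(2.2300e-03 m)² = 1.562e-05 m²
R_3 = (1.64×10^-8)(2440)/(1.562e-05) = 2.561 Ω
R_total = R_1 + R_2 + R_3 = 2.97 Ω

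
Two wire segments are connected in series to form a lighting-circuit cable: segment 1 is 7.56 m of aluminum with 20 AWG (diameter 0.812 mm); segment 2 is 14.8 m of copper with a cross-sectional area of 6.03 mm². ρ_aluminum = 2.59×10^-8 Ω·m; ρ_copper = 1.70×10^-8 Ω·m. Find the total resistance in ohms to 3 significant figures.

0.420 Ω

Segment 1: A = π(0.812/2 mm)² = π(4.0600e-04 m)² = 5.178e-07 m²
R₁ = ρL/A = (2.59×10^-8)(7.56)/(5.178e-07) = 0.3781 Ω
Segment 2: A = 6.03 mm² = 6.030e-06 m²
R₂ = (1.70×10^-8)(14.8)/(6.030e-06) = 0.04172 Ω
R = R₁ + R₂ = 0.420 Ω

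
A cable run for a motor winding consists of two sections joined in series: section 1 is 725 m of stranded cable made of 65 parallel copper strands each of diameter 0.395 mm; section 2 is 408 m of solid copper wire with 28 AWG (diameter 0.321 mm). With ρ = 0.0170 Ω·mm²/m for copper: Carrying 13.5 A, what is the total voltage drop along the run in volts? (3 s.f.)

ρ = 0.0170 Ω·mm²/m = 1.70×10^-8 Ω·m
Section 1: A_strand = π(1.9750e-04)² = 1.225e-07 m²; R₁ = ρL/(N·A_s) = (1.70×10^-8)(725)/(65×1.225e-07) = 1.547 Ω
Section 2: A = π(0.321/2 mm)² = π(1.6050e-04 m)² = 8.093e-08 m²
R₂ = (1.70×10^-8)(408)/(8.093e-08) = 85.71 Ω
R = R₁ + R₂ = 87.25 Ω
V = IR = 13.5 × 87.25 = 1180 V

1180 V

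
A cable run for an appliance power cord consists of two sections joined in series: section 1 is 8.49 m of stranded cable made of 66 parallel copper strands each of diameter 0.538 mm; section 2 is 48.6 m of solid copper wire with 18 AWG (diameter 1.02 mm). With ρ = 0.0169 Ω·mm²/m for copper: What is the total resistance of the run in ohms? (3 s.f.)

1.01 Ω

ρ = 0.0169 Ω·mm²/m = 1.69×10^-8 Ω·m
Section 1: A_strand = π(2.6900e-04)² = 2.273e-07 m²; R₁ = ρL/(N·A_s) = (1.69×10^-8)(8.49)/(66×2.273e-07) = 0.009563 Ω
Section 2: A = π(1.02/2 mm)² = π(5.1000e-04 m)² = 8.171e-07 m²
R₂ = (1.69×10^-8)(48.6)/(8.171e-07) = 1.005 Ω
R = R₁ + R₂ = 1.01 Ω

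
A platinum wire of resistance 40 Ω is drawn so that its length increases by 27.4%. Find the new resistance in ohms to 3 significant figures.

64.9 Ω

k = 1 + 27.4/100 = 1.274; volume constant ⇒ A' = A/k, so R' = k²R.
R' = 1.623 × 40 = 64.9 Ω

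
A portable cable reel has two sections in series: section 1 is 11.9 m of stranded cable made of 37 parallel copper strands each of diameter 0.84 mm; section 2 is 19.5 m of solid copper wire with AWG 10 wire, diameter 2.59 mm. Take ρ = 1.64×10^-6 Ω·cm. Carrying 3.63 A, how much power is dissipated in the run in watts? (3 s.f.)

0.925 W

ρ = 1.64×10^-6 Ω·cm = 1.64×10^-8 Ω·m
Section 1: A_strand = π(4.2000e-04)² = 5.542e-07 m²; R₁ = ρL/(N·A_s) = (1.64×10^-8)(11.9)/(37×5.542e-07) = 0.009518 Ω
Section 2: A = π(2.59/2 mm)² = π(1.2950e-03 m)² = 5.269e-06 m²
R₂ = (1.64×10^-8)(19.5)/(5.269e-06) = 0.0607 Ω
R = R₁ + R₂ = 0.07022 Ω
P = I²R = (3.63)² × 0.07022 = 0.925 W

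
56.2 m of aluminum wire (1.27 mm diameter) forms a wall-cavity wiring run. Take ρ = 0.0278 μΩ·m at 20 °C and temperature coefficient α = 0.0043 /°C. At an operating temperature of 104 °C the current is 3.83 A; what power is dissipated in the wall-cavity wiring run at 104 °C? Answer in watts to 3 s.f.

ρ = 0.0278 μΩ·m = 2.78×10^-8 Ω·m
A = π(d/2)² = π(6.3500e-04 m)² = 1.267e-06 m²
R₍20₎ = ρL/A = (2.78×10^-8)(56.2)/(1.267e-06) = 1.233 Ω
R₍104₎ = R₍20₎(1 + αΔT) = 1.233 × (1 + 0.0043×84) = 1.679 Ω
P = I²R = (3.83)² × 1.679 = 24.6 W

24.6 W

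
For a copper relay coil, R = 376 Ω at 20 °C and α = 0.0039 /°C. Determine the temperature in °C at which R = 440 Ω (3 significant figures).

R = R₀(1 + α(T − T₀)) ⇒ T = T₀ + (R/R₀ − 1)/α
T = 20 + (440/376 − 1)/0.0039 = 20 + (0.1702)/0.0039 = 63.6 °C

63.6 °C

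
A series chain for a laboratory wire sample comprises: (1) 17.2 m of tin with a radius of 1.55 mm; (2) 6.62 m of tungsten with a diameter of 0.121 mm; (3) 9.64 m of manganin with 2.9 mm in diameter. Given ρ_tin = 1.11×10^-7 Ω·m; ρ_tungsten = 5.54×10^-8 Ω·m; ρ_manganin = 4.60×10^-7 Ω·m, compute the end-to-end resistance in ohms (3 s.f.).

32.8 Ω

Seg 1: A = πr² = π(1.5500e-03 m)² = 7.548e-06 m²
R_1 = (1.11×10^-7)(17.2)/(7.548e-06) = 0.253 Ω
Seg 2: A = π(d/2)² = π(6.0500e-05 m)² = 1.150e-08 m²
R_2 = (5.54×10^-8)(6.62)/(1.150e-08) = 31.89 Ω
Seg 3: A = π(d/2)² = π(1.4500e-03 m)² = 6.605e-06 m²
R_3 = (4.60×10^-7)(9.64)/(6.605e-06) = 0.6713 Ω
R_total = R_1 + R_2 + R_3 = 32.8 Ω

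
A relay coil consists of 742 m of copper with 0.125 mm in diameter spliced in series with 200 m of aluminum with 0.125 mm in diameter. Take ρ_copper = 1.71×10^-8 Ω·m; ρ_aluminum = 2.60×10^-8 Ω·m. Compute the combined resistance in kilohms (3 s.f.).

Segment 1: A = π(d/2)² = π(6.2500e-05 m)² = 1.227e-08 m²
R₁ = ρL/A = (1.71×10^-8)(742)/(1.227e-08) = 1034 Ω
R₂ = (2.60×10^-8)(200)/(1.227e-08) = 423.7 Ω
R = R₁ + R₂ = 1.46 kΩ

1.46 kΩ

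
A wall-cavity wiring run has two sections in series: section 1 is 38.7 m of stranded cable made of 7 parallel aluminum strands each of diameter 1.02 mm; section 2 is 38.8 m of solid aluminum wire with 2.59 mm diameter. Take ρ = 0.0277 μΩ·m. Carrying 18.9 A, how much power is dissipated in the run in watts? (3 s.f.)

140 W

ρ = 0.0277 μΩ·m = 2.77×10^-8 Ω·m
Section 1: A_strand = π(5.1000e-04)² = 8.171e-07 m²; R₁ = ρL/(N·A_s) = (2.77×10^-8)(38.7)/(7×8.171e-07) = 0.1874 Ω
Section 2: A = π(d/2)² = π(1.2950e-03 m)² = 5.269e-06 m²
R₂ = (2.77×10^-8)(38.8)/(5.269e-06) = 0.204 Ω
R = R₁ + R₂ = 0.3914 Ω
P = I²R = (18.9)² × 0.3914 = 140 W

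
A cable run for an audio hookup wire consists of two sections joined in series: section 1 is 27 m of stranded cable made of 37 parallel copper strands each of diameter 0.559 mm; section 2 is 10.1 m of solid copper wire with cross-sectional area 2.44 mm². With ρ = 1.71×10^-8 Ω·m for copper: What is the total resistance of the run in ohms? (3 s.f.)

0.122 Ω

Section 1: A_strand = π(2.7950e-04)² = 2.454e-07 m²; R₁ = ρL/(N·A_s) = (1.71×10^-8)(27)/(37×2.454e-07) = 0.05084 Ω
Section 2: A = 2.44 mm² = 2.440e-06 m²
R₂ = (1.71×10^-8)(10.1)/(2.440e-06) = 0.07078 Ω
R = R₁ + R₂ = 0.122 Ω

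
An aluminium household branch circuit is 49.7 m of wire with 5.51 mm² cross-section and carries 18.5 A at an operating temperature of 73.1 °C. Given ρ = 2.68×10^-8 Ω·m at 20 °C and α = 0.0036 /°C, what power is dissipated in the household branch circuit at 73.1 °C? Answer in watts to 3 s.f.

A = 5.51 mm² = 5.510e-06 m²
R₍20₎ = ρL/A = (2.68×10^-8)(49.7)/(5.510e-06) = 0.2417 Ω
R₍73.1₎ = R₍20₎(1 + αΔT) = 0.2417 × (1 + 0.0036×53.1) = 0.2879 Ω
P = I²R = (18.5)² × 0.2879 = 98.5 W

98.5 W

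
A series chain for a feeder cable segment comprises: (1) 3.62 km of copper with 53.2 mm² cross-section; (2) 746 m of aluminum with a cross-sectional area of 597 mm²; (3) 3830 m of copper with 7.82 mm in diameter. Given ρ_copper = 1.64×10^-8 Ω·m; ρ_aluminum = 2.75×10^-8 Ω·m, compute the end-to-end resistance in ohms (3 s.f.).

Seg 1: A = 53.2 mm² = 5.320e-05 m²
R_1 = (1.64×10^-8)(3620)/(5.320e-05) = 1.116 Ω
Seg 2: A = 597 mm² = 5.970e-04 m²
R_2 = (2.75×10^-8)(746)/(5.970e-04) = 0.03436 Ω
Seg 3: A = π(d/2)² = π(3.9100e-03 m)² = 4.803e-05 m²
R_3 = (1.64×10^-8)(3830)/(4.803e-05) = 1.308 Ω
R_total = R_1 + R_2 + R_3 = 2.46 Ω

2.46 Ω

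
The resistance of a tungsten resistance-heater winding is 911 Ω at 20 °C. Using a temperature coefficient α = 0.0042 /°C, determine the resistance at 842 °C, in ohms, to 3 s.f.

ΔT = 842 − 20 = 822 °C
R = R₀(1 + αΔT) = 911 × (1 + 0.0042×822) = 911 × 4.452 = 4060 Ω

4060 Ω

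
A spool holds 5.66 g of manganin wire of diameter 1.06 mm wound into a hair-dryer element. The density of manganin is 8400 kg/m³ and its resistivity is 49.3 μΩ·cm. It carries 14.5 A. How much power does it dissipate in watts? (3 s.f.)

89.7 W

ρ = 49.3 μΩ·cm = 4.93×10^-7 Ω·m
A = π(d/2)² = π(5.3000e-04 m)² = 8.8247e-07 m²
L = m/(density·A) = 0.00566/(8400×8.8247e-07) = 0.7635 m
R = ρL/A = (4.93×10^-7)(0.7635)/(8.8247e-07) = 0.4266 Ω
P = I²R = (14.5)² × 0.4266 = 89.7 W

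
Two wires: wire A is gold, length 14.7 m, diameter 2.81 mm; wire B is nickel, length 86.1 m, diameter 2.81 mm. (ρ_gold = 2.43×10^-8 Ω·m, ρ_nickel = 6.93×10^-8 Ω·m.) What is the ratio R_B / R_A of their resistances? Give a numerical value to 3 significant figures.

16.7

R ∝ ρL/d², so R_B/R_A = (ρ_B/ρ_A) × (L_B/L_A)
= (6.93×10^-8/2.43×10^-8) × (86.1/14.7) = 16.7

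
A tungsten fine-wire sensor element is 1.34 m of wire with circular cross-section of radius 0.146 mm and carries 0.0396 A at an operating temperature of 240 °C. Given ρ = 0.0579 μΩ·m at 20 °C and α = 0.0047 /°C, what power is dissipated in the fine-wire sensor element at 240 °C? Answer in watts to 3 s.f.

ρ = 0.0579 μΩ·m = 5.79×10^-8 Ω·m
A = πr² = π(1.4600e-04 m)² = 6.697e-08 m²
R₍20₎ = ρL/A = (5.79×10^-8)(1.34)/(6.697e-08) = 1.159 Ω
R₍240₎ = R₍20₎(1 + αΔT) = 1.159 × (1 + 0.0047×220) = 2.357 Ω
P = I²R = (0.0396)² × 2.357 = 0.00370 W

0.00370 W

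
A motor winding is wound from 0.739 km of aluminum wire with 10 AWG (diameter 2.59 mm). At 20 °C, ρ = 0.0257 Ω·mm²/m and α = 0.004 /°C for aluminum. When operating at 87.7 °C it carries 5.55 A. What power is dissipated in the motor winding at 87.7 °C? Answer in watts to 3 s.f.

141 W

ρ = 0.0257 Ω·mm²/m = 2.57×10^-8 Ω·m
A = π(2.59/2 mm)² = π(1.2950e-03 m)² = 5.269e-06 m²
R₍20₎ = ρL/A = (2.57×10^-8)(739)/(5.269e-06) = 3.605 Ω
R₍87.7₎ = R₍20₎(1 + αΔT) = 3.605 × (1 + 0.004×67.7) = 4.581 Ω
P = I²R = (5.55)² × 4.581 = 141 W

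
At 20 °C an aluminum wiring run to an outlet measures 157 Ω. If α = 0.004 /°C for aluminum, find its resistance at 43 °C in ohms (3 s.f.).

ΔT = 43 − 20 = 23 °C
R = R₀(1 + αΔT) = 157 × (1 + 0.004×23) = 157 × 1.092 = 171 Ω

171 Ω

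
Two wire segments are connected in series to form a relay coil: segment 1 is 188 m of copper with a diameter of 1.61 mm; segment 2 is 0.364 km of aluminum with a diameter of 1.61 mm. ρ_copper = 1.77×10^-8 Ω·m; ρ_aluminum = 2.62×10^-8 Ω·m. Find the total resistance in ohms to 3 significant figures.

Segment 1: A = π(d/2)² = π(8.0500e-04 m)² = 2.036e-06 m²
R₁ = ρL/A = (1.77×10^-8)(188)/(2.036e-06) = 1.635 Ω
R₂ = (2.62×10^-8)(364)/(2.036e-06) = 4.684 Ω
R = R₁ + R₂ = 6.32 Ω

6.32 Ω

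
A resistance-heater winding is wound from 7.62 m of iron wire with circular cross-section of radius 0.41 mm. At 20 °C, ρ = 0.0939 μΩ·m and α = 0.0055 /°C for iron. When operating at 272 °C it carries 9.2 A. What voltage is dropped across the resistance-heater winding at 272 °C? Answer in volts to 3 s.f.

29.7 V

ρ = 0.0939 μΩ·m = 9.39×10^-8 Ω·m
A = πr² = π(4.1000e-04 m)² = 5.281e-07 m²
R₍20₎ = ρL/A = (9.39×10^-8)(7.62)/(5.281e-07) = 1.355 Ω
R₍272₎ = R₍20₎(1 + αΔT) = 1.355 × (1 + 0.0055×252) = 3.233 Ω
V = IR = 9.2 × 3.233 = 29.7 V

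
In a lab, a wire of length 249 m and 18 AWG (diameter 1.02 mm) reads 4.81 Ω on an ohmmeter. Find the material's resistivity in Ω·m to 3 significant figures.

1.58×10^-8 Ω·m

A = π(1.02/2 mm)² = π(5.1000e-04 m)² = 8.171e-07 m²
ρ = RA/L = (4.81)(8.171e-07)/(249) = 1.58×10^-8 Ω·m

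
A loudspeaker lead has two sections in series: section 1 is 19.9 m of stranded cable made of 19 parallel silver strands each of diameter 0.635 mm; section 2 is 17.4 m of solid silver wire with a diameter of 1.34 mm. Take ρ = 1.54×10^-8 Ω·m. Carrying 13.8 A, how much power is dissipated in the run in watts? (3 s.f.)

45.9 W

Section 1: A_strand = π(3.1750e-04)² = 3.167e-07 m²; R₁ = ρL/(N·A_s) = (1.54×10^-8)(19.9)/(19×3.167e-07) = 0.05093 Ω
Section 2: A = π(d/2)² = π(6.7000e-04 m)² = 1.410e-06 m²
R₂ = (1.54×10^-8)(17.4)/(1.410e-06) = 0.19 Ω
R = R₁ + R₂ = 0.2409 Ω
P = I²R = (13.8)² × 0.2409 = 45.9 W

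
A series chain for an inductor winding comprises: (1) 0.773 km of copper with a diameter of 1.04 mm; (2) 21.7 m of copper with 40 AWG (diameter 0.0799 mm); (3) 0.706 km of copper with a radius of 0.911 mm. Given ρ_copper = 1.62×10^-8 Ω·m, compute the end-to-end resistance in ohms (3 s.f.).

89.2 Ω

Seg 1: A = π(d/2)² = π(5.2000e-04 m)² = 8.495e-07 m²
R_1 = (1.62×10^-8)(773)/(8.495e-07) = 14.74 Ω
Seg 2: A = π(0.0799/2 mm)² = π(3.9950e-05 m)² = 5.014e-09 m²
R_2 = (1.62×10^-8)(21.7)/(5.014e-09) = 70.11 Ω
Seg 3: A = πr² = π(9.1100e-04 m)² = 2.607e-06 m²
R_3 = (1.62×10^-8)(706)/(2.607e-06) = 4.387 Ω
R_total = R_1 + R_2 + R_3 = 89.2 Ω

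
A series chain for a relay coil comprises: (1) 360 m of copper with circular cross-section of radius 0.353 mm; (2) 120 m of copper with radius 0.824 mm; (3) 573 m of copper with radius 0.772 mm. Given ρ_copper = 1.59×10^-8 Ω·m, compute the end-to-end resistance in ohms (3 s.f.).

20.4 Ω

Seg 1: A = πr² = π(3.5300e-04 m)² = 3.915e-07 m²
R_1 = (1.59×10^-8)(360)/(3.915e-07) = 14.62 Ω
Seg 2: A = πr² = π(8.2400e-04 m)² = 2.133e-06 m²
R_2 = (1.59×10^-8)(120)/(2.133e-06) = 0.8945 Ω
Seg 3: A = πr² = π(7.7200e-04 m)² = 1.872e-06 m²
R_3 = (1.59×10^-8)(573)/(1.872e-06) = 4.866 Ω
R_total = R_1 + R_2 + R_3 = 20.4 Ω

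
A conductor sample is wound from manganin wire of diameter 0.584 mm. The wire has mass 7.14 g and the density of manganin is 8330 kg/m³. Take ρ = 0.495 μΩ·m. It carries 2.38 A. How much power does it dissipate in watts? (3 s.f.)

33.5 W

ρ = 0.495 μΩ·m = 4.95×10^-7 Ω·m
A = π(d/2)² = π(2.9200e-04 m)² = 2.6786e-07 m²
L = m/(density·A) = 0.00714/(8330×2.6786e-07) = 3.2 m
R = ρL/A = (4.95×10^-7)(3.2)/(2.6786e-07) = 5.913 Ω
P = I²R = (2.38)² × 5.913 = 33.5 W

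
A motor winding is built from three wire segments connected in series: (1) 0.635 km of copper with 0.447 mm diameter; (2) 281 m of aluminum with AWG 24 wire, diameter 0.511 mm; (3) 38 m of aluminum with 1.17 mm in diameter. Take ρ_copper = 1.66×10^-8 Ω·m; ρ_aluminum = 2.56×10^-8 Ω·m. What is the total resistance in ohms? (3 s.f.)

Seg 1: A = π(d/2)² = π(2.2350e-04 m)² = 1.569e-07 m²
R_1 = (1.66×10^-8)(635)/(1.569e-07) = 67.17 Ω
Seg 2: A = π(0.511/2 mm)² = π(2.5550e-04 m)² = 2.051e-07 m²
R_2 = (2.56×10^-8)(281)/(2.051e-07) = 35.08 Ω
Seg 3: A = π(d/2)² = π(5.8500e-04 m)² = 1.075e-06 m²
R_3 = (2.56×10^-8)(38)/(1.075e-06) = 0.9048 Ω
R_total = R_1 + R_2 + R_3 = 103 Ω

103 Ω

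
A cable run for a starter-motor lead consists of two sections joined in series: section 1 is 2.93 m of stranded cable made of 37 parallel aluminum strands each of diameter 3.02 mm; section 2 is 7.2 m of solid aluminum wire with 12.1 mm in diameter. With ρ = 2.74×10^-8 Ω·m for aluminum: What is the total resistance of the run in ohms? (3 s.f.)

0.00202 Ω

Section 1: A_strand = π(1.5100e-03)² = 7.163e-06 m²; R₁ = ρL/(N·A_s) = (2.74×10^-8)(2.93)/(37×7.163e-06) = 3.029×10^-4 Ω
Section 2: A = π(d/2)² = π(6.0500e-03 m)² = 1.150e-04 m²
R₂ = (2.74×10^-8)(7.2)/(1.150e-04) = 0.001716 Ω
R = R₁ + R₂ = 0.00202 Ω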